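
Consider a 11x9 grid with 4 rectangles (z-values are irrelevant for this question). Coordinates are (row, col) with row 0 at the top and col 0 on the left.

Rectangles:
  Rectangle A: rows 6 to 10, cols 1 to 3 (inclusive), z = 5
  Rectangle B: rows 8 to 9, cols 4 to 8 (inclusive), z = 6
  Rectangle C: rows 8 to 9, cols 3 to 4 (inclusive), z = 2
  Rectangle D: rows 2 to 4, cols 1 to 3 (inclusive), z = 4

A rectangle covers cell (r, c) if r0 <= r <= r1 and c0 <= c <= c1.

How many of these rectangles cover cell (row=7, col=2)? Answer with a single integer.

Check cell (7,2):
  A: rows 6-10 cols 1-3 -> covers
  B: rows 8-9 cols 4-8 -> outside (row miss)
  C: rows 8-9 cols 3-4 -> outside (row miss)
  D: rows 2-4 cols 1-3 -> outside (row miss)
Count covering = 1

Answer: 1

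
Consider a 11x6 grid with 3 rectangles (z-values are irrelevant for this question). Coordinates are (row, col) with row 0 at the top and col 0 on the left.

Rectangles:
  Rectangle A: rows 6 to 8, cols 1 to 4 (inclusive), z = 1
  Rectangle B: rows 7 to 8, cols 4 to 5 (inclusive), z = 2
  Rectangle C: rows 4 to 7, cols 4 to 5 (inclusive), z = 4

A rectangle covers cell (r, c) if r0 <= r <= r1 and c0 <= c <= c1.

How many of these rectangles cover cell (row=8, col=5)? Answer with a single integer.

Answer: 1

Derivation:
Check cell (8,5):
  A: rows 6-8 cols 1-4 -> outside (col miss)
  B: rows 7-8 cols 4-5 -> covers
  C: rows 4-7 cols 4-5 -> outside (row miss)
Count covering = 1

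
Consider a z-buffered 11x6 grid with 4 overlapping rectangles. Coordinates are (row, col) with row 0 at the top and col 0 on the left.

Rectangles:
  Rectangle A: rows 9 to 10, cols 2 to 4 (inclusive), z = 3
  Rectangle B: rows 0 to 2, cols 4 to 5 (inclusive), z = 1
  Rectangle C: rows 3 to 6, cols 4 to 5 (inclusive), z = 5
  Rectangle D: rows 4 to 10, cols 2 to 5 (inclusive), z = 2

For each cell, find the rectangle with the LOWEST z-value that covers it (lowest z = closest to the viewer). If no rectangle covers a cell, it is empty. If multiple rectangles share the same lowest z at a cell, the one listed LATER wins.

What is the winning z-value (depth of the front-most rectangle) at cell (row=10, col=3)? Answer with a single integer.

Check cell (10,3):
  A: rows 9-10 cols 2-4 z=3 -> covers; best now A (z=3)
  B: rows 0-2 cols 4-5 -> outside (row miss)
  C: rows 3-6 cols 4-5 -> outside (row miss)
  D: rows 4-10 cols 2-5 z=2 -> covers; best now D (z=2)
Winner: D at z=2

Answer: 2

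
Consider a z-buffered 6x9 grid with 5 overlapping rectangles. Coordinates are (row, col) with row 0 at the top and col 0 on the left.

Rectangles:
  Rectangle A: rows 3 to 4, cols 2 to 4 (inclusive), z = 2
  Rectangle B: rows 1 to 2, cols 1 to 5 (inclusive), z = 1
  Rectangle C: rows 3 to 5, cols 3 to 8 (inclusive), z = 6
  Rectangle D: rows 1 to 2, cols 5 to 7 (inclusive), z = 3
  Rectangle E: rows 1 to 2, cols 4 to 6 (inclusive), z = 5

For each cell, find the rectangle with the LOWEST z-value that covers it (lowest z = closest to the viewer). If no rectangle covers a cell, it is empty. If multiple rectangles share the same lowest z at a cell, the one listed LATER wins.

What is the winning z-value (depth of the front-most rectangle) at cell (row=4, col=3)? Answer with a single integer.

Answer: 2

Derivation:
Check cell (4,3):
  A: rows 3-4 cols 2-4 z=2 -> covers; best now A (z=2)
  B: rows 1-2 cols 1-5 -> outside (row miss)
  C: rows 3-5 cols 3-8 z=6 -> covers; best now A (z=2)
  D: rows 1-2 cols 5-7 -> outside (row miss)
  E: rows 1-2 cols 4-6 -> outside (row miss)
Winner: A at z=2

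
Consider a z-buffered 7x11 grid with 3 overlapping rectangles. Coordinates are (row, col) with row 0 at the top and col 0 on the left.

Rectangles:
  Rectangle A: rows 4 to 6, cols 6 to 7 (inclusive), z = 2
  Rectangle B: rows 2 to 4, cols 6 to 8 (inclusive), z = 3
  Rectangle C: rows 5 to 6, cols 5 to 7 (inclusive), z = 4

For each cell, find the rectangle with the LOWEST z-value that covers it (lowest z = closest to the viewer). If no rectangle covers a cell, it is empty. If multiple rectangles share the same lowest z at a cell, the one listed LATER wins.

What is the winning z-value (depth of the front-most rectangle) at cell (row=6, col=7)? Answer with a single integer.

Check cell (6,7):
  A: rows 4-6 cols 6-7 z=2 -> covers; best now A (z=2)
  B: rows 2-4 cols 6-8 -> outside (row miss)
  C: rows 5-6 cols 5-7 z=4 -> covers; best now A (z=2)
Winner: A at z=2

Answer: 2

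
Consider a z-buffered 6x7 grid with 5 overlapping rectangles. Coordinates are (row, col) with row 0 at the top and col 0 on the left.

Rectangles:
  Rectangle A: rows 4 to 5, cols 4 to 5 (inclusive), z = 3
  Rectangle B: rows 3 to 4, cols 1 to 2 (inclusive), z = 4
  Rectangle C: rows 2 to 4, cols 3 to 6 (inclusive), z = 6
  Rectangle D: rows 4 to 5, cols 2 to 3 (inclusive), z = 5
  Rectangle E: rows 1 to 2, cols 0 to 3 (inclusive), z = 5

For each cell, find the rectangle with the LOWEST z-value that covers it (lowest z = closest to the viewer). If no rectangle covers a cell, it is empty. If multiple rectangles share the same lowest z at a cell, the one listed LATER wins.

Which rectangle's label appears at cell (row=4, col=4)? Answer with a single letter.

Answer: A

Derivation:
Check cell (4,4):
  A: rows 4-5 cols 4-5 z=3 -> covers; best now A (z=3)
  B: rows 3-4 cols 1-2 -> outside (col miss)
  C: rows 2-4 cols 3-6 z=6 -> covers; best now A (z=3)
  D: rows 4-5 cols 2-3 -> outside (col miss)
  E: rows 1-2 cols 0-3 -> outside (row miss)
Winner: A at z=3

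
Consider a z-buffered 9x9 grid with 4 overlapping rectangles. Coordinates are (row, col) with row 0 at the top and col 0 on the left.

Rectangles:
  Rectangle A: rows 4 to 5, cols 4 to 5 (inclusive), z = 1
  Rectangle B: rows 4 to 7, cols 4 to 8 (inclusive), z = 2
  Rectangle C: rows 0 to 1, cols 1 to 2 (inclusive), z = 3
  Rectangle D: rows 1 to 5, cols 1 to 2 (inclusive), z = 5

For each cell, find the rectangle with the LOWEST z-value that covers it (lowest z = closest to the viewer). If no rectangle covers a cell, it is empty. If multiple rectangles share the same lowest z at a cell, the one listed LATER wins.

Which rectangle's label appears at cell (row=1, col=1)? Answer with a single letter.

Answer: C

Derivation:
Check cell (1,1):
  A: rows 4-5 cols 4-5 -> outside (row miss)
  B: rows 4-7 cols 4-8 -> outside (row miss)
  C: rows 0-1 cols 1-2 z=3 -> covers; best now C (z=3)
  D: rows 1-5 cols 1-2 z=5 -> covers; best now C (z=3)
Winner: C at z=3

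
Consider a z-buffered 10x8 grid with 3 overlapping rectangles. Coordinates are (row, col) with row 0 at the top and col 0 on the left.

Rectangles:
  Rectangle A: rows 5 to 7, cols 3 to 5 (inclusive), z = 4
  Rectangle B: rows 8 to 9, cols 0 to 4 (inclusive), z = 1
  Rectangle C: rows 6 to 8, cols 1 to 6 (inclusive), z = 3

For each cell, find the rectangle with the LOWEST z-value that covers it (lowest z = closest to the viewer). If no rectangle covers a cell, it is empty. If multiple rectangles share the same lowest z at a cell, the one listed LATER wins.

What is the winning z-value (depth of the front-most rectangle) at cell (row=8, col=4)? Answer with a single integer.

Check cell (8,4):
  A: rows 5-7 cols 3-5 -> outside (row miss)
  B: rows 8-9 cols 0-4 z=1 -> covers; best now B (z=1)
  C: rows 6-8 cols 1-6 z=3 -> covers; best now B (z=1)
Winner: B at z=1

Answer: 1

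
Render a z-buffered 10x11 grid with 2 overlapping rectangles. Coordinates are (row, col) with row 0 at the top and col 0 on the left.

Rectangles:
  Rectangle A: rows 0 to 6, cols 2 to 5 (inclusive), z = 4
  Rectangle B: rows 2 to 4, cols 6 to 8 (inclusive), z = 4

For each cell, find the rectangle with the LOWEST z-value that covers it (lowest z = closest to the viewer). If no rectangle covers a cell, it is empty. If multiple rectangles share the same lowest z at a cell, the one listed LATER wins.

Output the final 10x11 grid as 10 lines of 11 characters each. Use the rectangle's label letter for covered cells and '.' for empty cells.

..AAAA.....
..AAAA.....
..AAAABBB..
..AAAABBB..
..AAAABBB..
..AAAA.....
..AAAA.....
...........
...........
...........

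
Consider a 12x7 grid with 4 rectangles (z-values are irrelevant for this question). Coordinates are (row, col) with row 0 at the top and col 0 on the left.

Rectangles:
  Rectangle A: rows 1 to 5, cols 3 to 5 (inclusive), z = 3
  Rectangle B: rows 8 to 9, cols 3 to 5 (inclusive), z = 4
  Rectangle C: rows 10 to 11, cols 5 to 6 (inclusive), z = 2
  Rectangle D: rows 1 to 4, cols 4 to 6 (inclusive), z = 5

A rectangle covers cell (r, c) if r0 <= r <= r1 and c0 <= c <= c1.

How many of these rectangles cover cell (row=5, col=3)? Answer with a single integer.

Answer: 1

Derivation:
Check cell (5,3):
  A: rows 1-5 cols 3-5 -> covers
  B: rows 8-9 cols 3-5 -> outside (row miss)
  C: rows 10-11 cols 5-6 -> outside (row miss)
  D: rows 1-4 cols 4-6 -> outside (row miss)
Count covering = 1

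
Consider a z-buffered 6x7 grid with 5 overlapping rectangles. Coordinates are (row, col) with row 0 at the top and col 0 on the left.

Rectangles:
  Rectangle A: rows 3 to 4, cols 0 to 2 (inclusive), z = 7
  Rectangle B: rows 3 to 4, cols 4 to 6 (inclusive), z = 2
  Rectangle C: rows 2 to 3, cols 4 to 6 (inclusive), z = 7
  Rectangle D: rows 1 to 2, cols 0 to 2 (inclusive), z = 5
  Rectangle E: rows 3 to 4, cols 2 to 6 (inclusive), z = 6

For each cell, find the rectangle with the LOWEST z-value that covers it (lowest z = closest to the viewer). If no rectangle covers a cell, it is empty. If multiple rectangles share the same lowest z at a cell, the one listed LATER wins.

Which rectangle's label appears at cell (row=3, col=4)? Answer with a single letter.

Check cell (3,4):
  A: rows 3-4 cols 0-2 -> outside (col miss)
  B: rows 3-4 cols 4-6 z=2 -> covers; best now B (z=2)
  C: rows 2-3 cols 4-6 z=7 -> covers; best now B (z=2)
  D: rows 1-2 cols 0-2 -> outside (row miss)
  E: rows 3-4 cols 2-6 z=6 -> covers; best now B (z=2)
Winner: B at z=2

Answer: B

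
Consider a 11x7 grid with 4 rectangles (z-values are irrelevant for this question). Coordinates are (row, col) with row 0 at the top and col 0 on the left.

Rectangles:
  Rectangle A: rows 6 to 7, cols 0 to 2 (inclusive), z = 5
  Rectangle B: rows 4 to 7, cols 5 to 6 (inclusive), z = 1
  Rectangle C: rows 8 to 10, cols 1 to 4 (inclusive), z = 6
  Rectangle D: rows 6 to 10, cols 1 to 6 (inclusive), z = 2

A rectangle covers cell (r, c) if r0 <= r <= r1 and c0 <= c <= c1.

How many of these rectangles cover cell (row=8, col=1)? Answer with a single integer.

Check cell (8,1):
  A: rows 6-7 cols 0-2 -> outside (row miss)
  B: rows 4-7 cols 5-6 -> outside (row miss)
  C: rows 8-10 cols 1-4 -> covers
  D: rows 6-10 cols 1-6 -> covers
Count covering = 2

Answer: 2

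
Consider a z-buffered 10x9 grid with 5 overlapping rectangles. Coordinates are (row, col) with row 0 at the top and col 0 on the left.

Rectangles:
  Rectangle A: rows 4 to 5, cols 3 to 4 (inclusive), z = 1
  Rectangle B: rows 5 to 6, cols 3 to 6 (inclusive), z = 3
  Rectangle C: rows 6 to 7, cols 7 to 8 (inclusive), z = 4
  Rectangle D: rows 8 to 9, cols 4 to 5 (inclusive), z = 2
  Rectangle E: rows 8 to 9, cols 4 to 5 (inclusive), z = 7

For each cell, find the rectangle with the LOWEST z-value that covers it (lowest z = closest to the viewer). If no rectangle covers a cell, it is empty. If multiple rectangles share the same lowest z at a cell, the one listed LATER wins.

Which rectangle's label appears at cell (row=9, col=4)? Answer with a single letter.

Answer: D

Derivation:
Check cell (9,4):
  A: rows 4-5 cols 3-4 -> outside (row miss)
  B: rows 5-6 cols 3-6 -> outside (row miss)
  C: rows 6-7 cols 7-8 -> outside (row miss)
  D: rows 8-9 cols 4-5 z=2 -> covers; best now D (z=2)
  E: rows 8-9 cols 4-5 z=7 -> covers; best now D (z=2)
Winner: D at z=2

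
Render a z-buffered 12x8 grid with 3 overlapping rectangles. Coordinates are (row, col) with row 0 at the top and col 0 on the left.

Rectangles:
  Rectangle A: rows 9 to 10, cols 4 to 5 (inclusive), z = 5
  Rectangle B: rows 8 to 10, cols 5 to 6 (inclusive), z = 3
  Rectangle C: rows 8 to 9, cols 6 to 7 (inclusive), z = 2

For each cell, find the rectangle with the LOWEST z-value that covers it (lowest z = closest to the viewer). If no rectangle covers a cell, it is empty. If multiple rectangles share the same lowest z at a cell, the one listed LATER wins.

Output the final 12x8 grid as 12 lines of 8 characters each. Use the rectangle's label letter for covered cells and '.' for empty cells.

........
........
........
........
........
........
........
........
.....BCC
....ABCC
....ABB.
........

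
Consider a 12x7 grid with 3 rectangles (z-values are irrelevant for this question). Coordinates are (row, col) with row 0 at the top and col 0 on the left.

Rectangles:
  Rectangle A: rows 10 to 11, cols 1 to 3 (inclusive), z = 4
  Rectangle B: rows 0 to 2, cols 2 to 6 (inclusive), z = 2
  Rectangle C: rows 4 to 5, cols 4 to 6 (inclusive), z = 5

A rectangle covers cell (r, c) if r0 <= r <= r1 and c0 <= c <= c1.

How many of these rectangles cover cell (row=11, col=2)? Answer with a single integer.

Check cell (11,2):
  A: rows 10-11 cols 1-3 -> covers
  B: rows 0-2 cols 2-6 -> outside (row miss)
  C: rows 4-5 cols 4-6 -> outside (row miss)
Count covering = 1

Answer: 1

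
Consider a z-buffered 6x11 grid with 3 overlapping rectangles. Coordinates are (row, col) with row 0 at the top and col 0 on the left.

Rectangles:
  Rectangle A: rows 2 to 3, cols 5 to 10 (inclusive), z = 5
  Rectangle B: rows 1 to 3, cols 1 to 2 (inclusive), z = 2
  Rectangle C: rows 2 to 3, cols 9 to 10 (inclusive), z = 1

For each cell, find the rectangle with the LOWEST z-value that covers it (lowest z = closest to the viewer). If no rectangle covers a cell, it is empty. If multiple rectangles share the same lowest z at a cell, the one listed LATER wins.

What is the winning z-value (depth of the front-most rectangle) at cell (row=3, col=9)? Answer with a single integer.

Check cell (3,9):
  A: rows 2-3 cols 5-10 z=5 -> covers; best now A (z=5)
  B: rows 1-3 cols 1-2 -> outside (col miss)
  C: rows 2-3 cols 9-10 z=1 -> covers; best now C (z=1)
Winner: C at z=1

Answer: 1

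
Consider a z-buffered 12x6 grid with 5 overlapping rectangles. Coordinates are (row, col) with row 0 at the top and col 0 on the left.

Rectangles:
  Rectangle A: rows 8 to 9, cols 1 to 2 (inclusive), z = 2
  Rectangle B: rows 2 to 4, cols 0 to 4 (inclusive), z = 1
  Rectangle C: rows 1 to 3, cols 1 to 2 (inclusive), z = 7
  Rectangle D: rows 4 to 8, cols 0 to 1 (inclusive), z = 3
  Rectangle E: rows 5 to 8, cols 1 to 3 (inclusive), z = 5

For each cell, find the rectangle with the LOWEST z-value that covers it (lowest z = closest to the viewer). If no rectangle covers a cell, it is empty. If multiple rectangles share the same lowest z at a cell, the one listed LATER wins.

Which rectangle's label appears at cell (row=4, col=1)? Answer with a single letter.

Answer: B

Derivation:
Check cell (4,1):
  A: rows 8-9 cols 1-2 -> outside (row miss)
  B: rows 2-4 cols 0-4 z=1 -> covers; best now B (z=1)
  C: rows 1-3 cols 1-2 -> outside (row miss)
  D: rows 4-8 cols 0-1 z=3 -> covers; best now B (z=1)
  E: rows 5-8 cols 1-3 -> outside (row miss)
Winner: B at z=1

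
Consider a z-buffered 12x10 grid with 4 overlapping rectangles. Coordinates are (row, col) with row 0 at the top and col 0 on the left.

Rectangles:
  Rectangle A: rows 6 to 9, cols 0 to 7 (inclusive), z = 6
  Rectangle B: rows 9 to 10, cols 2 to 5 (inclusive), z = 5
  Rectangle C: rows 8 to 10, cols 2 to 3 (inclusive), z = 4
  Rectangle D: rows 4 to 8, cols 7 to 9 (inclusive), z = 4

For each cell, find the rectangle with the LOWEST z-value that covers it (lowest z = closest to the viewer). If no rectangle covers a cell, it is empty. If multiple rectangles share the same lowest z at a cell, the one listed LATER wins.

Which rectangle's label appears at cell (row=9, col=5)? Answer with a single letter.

Check cell (9,5):
  A: rows 6-9 cols 0-7 z=6 -> covers; best now A (z=6)
  B: rows 9-10 cols 2-5 z=5 -> covers; best now B (z=5)
  C: rows 8-10 cols 2-3 -> outside (col miss)
  D: rows 4-8 cols 7-9 -> outside (row miss)
Winner: B at z=5

Answer: B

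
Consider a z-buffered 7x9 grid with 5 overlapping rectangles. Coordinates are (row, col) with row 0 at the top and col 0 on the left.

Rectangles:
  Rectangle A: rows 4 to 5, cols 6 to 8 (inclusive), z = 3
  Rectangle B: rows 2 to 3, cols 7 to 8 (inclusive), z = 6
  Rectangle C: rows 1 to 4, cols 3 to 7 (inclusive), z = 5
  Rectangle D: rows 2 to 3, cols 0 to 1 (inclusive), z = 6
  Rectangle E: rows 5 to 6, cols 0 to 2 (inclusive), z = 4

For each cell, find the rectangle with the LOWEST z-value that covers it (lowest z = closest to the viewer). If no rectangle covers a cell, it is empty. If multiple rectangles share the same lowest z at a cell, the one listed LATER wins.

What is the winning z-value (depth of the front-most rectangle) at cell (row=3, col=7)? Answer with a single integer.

Answer: 5

Derivation:
Check cell (3,7):
  A: rows 4-5 cols 6-8 -> outside (row miss)
  B: rows 2-3 cols 7-8 z=6 -> covers; best now B (z=6)
  C: rows 1-4 cols 3-7 z=5 -> covers; best now C (z=5)
  D: rows 2-3 cols 0-1 -> outside (col miss)
  E: rows 5-6 cols 0-2 -> outside (row miss)
Winner: C at z=5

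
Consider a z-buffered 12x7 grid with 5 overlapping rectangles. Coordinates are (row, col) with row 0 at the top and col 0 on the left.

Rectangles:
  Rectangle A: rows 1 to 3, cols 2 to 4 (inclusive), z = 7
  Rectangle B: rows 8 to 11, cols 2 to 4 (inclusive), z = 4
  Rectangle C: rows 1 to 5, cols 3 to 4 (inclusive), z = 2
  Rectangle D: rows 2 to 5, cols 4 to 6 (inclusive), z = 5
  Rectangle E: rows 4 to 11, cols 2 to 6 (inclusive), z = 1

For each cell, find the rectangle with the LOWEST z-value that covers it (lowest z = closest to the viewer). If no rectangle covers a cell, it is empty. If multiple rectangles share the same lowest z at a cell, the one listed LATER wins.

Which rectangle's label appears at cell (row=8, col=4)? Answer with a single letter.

Check cell (8,4):
  A: rows 1-3 cols 2-4 -> outside (row miss)
  B: rows 8-11 cols 2-4 z=4 -> covers; best now B (z=4)
  C: rows 1-5 cols 3-4 -> outside (row miss)
  D: rows 2-5 cols 4-6 -> outside (row miss)
  E: rows 4-11 cols 2-6 z=1 -> covers; best now E (z=1)
Winner: E at z=1

Answer: E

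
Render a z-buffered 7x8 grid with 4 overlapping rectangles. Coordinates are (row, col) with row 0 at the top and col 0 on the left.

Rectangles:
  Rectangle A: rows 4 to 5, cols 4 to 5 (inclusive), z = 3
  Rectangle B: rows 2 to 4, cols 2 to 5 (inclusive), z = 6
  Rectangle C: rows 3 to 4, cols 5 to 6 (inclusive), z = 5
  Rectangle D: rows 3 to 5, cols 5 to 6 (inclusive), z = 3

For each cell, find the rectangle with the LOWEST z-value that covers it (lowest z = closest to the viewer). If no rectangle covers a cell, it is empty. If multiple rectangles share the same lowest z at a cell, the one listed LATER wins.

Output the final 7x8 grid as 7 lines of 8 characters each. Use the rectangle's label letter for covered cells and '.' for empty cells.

........
........
..BBBB..
..BBBDD.
..BBADD.
....ADD.
........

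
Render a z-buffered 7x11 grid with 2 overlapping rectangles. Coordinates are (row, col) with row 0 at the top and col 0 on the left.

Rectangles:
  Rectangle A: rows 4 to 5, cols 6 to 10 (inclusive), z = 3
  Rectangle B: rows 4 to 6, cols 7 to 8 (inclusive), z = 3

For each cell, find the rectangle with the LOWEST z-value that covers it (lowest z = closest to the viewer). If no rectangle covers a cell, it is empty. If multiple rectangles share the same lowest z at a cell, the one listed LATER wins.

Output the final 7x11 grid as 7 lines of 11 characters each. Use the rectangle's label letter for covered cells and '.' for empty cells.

...........
...........
...........
...........
......ABBAA
......ABBAA
.......BB..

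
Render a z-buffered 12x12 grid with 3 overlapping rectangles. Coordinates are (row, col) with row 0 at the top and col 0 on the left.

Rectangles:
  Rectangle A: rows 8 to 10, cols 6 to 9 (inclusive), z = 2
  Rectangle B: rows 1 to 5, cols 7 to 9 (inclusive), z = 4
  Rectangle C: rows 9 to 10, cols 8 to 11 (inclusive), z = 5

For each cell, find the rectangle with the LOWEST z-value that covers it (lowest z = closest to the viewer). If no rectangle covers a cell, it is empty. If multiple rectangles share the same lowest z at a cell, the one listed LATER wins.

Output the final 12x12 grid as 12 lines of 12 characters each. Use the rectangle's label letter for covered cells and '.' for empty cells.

............
.......BBB..
.......BBB..
.......BBB..
.......BBB..
.......BBB..
............
............
......AAAA..
......AAAACC
......AAAACC
............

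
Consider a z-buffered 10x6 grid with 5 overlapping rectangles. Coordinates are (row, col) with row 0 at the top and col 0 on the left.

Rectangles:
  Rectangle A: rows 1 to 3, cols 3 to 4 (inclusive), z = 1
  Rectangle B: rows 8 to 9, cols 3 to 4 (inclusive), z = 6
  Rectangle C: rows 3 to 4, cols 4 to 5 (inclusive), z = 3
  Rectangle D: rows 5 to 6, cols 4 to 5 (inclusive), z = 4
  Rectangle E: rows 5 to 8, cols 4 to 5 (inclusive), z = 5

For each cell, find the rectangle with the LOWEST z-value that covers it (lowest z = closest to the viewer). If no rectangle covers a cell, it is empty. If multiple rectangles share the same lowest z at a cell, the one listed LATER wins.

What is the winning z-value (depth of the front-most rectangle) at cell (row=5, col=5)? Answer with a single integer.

Check cell (5,5):
  A: rows 1-3 cols 3-4 -> outside (row miss)
  B: rows 8-9 cols 3-4 -> outside (row miss)
  C: rows 3-4 cols 4-5 -> outside (row miss)
  D: rows 5-6 cols 4-5 z=4 -> covers; best now D (z=4)
  E: rows 5-8 cols 4-5 z=5 -> covers; best now D (z=4)
Winner: D at z=4

Answer: 4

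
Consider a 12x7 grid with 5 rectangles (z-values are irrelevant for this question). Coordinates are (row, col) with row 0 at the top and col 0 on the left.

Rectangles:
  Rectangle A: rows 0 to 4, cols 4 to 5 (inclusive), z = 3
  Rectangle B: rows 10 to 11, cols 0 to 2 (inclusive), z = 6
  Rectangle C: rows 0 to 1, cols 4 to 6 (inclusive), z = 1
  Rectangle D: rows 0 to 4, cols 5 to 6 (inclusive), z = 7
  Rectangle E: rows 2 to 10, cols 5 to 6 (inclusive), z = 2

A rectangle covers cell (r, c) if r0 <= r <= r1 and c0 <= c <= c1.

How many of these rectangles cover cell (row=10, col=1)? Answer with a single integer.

Check cell (10,1):
  A: rows 0-4 cols 4-5 -> outside (row miss)
  B: rows 10-11 cols 0-2 -> covers
  C: rows 0-1 cols 4-6 -> outside (row miss)
  D: rows 0-4 cols 5-6 -> outside (row miss)
  E: rows 2-10 cols 5-6 -> outside (col miss)
Count covering = 1

Answer: 1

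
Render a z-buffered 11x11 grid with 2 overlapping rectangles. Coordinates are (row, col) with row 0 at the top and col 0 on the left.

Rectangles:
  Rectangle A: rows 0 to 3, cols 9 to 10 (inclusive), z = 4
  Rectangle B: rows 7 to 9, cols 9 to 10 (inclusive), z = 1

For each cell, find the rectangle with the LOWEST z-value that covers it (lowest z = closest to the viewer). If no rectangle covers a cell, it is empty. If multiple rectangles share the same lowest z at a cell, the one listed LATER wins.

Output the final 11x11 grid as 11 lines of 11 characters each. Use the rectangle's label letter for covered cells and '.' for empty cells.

.........AA
.........AA
.........AA
.........AA
...........
...........
...........
.........BB
.........BB
.........BB
...........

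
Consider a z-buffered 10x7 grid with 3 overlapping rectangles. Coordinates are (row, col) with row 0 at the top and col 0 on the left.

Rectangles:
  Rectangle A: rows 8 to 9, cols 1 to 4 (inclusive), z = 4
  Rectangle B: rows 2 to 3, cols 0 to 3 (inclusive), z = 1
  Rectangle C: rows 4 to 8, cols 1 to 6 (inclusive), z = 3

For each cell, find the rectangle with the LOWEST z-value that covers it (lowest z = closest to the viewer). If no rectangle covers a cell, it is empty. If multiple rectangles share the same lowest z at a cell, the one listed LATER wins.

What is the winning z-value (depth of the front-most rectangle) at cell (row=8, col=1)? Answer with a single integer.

Answer: 3

Derivation:
Check cell (8,1):
  A: rows 8-9 cols 1-4 z=4 -> covers; best now A (z=4)
  B: rows 2-3 cols 0-3 -> outside (row miss)
  C: rows 4-8 cols 1-6 z=3 -> covers; best now C (z=3)
Winner: C at z=3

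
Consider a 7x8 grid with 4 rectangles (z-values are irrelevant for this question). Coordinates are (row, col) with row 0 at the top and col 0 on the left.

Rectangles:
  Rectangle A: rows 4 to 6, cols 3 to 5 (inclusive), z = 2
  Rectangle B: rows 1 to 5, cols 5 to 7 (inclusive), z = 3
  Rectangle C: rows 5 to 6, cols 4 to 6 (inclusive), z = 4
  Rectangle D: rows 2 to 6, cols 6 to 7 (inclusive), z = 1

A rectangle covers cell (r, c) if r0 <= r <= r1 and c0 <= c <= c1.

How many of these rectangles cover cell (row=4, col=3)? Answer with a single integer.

Check cell (4,3):
  A: rows 4-6 cols 3-5 -> covers
  B: rows 1-5 cols 5-7 -> outside (col miss)
  C: rows 5-6 cols 4-6 -> outside (row miss)
  D: rows 2-6 cols 6-7 -> outside (col miss)
Count covering = 1

Answer: 1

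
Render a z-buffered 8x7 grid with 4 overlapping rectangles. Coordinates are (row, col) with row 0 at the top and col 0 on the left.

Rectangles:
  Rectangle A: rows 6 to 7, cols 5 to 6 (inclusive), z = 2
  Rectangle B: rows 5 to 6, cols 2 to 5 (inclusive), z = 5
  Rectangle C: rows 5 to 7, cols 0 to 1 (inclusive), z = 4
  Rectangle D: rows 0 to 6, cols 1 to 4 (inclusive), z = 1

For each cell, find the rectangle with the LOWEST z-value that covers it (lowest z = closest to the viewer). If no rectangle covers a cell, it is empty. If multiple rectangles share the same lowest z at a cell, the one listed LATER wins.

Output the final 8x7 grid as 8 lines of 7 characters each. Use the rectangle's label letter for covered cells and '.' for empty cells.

.DDDD..
.DDDD..
.DDDD..
.DDDD..
.DDDD..
CDDDDB.
CDDDDAA
CC...AA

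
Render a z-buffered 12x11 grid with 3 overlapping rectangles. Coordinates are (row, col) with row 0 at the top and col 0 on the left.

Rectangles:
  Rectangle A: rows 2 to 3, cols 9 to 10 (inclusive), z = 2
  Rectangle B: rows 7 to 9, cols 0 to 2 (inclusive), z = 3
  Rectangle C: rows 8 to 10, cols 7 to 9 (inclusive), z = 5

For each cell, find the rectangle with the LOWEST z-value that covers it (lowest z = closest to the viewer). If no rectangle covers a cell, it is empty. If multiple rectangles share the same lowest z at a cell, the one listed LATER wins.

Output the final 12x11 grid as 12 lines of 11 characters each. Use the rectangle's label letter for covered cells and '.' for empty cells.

...........
...........
.........AA
.........AA
...........
...........
...........
BBB........
BBB....CCC.
BBB....CCC.
.......CCC.
...........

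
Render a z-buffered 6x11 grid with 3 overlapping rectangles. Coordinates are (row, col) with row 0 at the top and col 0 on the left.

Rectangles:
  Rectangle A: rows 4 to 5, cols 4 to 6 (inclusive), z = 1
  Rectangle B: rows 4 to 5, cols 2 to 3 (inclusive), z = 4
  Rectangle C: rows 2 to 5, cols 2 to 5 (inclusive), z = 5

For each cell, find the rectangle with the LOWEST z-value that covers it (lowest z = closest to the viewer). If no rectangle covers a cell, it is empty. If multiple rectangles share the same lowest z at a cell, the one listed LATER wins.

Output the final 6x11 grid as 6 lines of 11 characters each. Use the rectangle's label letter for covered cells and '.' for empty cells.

...........
...........
..CCCC.....
..CCCC.....
..BBAAA....
..BBAAA....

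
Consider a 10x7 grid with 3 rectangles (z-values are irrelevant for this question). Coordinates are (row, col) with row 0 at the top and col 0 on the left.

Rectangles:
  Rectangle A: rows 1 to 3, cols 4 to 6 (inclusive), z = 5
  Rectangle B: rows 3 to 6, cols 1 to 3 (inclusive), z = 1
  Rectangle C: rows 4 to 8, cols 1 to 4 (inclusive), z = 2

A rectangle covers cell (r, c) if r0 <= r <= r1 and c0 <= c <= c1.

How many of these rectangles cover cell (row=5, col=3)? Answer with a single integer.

Answer: 2

Derivation:
Check cell (5,3):
  A: rows 1-3 cols 4-6 -> outside (row miss)
  B: rows 3-6 cols 1-3 -> covers
  C: rows 4-8 cols 1-4 -> covers
Count covering = 2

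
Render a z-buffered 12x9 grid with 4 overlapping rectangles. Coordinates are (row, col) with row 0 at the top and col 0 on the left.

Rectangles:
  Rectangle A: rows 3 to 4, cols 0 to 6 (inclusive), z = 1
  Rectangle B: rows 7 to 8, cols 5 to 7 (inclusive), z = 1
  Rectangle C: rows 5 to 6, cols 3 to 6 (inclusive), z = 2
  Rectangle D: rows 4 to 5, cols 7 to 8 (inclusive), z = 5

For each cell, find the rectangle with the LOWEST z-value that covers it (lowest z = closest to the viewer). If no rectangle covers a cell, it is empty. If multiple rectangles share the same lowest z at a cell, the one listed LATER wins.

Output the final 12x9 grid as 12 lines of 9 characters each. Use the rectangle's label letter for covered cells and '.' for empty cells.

.........
.........
.........
AAAAAAA..
AAAAAAADD
...CCCCDD
...CCCC..
.....BBB.
.....BBB.
.........
.........
.........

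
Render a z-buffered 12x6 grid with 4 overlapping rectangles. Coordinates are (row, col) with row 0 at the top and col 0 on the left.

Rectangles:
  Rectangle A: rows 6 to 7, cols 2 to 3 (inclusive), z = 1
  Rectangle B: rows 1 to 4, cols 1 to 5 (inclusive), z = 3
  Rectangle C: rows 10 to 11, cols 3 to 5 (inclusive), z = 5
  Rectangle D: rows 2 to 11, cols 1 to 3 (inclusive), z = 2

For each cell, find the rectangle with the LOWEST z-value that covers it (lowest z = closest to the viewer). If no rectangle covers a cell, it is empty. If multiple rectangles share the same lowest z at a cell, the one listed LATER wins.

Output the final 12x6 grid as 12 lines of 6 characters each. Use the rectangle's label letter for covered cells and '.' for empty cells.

......
.BBBBB
.DDDBB
.DDDBB
.DDDBB
.DDD..
.DAA..
.DAA..
.DDD..
.DDD..
.DDDCC
.DDDCC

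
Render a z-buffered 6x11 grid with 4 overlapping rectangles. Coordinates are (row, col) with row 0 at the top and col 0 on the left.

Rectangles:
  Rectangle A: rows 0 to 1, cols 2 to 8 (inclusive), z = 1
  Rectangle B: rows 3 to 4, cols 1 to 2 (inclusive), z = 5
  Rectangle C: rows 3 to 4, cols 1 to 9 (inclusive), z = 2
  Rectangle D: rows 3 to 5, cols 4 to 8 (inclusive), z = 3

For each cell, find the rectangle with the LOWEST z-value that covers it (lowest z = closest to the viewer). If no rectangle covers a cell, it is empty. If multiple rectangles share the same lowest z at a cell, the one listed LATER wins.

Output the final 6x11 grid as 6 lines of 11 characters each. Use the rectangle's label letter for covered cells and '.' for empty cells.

..AAAAAAA..
..AAAAAAA..
...........
.CCCCCCCCC.
.CCCCCCCCC.
....DDDDD..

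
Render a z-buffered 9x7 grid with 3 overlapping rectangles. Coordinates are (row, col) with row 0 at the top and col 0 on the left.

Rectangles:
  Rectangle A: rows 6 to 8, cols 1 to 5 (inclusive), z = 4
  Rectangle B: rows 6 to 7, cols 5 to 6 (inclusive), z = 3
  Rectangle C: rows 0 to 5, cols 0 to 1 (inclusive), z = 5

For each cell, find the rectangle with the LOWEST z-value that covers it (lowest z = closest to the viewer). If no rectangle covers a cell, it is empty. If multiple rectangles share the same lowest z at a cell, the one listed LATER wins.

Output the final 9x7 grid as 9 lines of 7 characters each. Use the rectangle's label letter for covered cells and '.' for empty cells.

CC.....
CC.....
CC.....
CC.....
CC.....
CC.....
.AAAABB
.AAAABB
.AAAAA.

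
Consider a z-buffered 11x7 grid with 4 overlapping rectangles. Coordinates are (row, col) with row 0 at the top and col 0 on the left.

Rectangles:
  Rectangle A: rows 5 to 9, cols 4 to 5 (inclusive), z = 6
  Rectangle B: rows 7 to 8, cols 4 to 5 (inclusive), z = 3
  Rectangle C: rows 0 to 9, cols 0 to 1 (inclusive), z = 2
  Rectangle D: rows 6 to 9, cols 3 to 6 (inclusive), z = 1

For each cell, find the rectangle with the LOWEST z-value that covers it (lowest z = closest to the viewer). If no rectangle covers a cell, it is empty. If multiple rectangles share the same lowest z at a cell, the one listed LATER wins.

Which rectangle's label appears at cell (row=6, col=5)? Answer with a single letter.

Answer: D

Derivation:
Check cell (6,5):
  A: rows 5-9 cols 4-5 z=6 -> covers; best now A (z=6)
  B: rows 7-8 cols 4-5 -> outside (row miss)
  C: rows 0-9 cols 0-1 -> outside (col miss)
  D: rows 6-9 cols 3-6 z=1 -> covers; best now D (z=1)
Winner: D at z=1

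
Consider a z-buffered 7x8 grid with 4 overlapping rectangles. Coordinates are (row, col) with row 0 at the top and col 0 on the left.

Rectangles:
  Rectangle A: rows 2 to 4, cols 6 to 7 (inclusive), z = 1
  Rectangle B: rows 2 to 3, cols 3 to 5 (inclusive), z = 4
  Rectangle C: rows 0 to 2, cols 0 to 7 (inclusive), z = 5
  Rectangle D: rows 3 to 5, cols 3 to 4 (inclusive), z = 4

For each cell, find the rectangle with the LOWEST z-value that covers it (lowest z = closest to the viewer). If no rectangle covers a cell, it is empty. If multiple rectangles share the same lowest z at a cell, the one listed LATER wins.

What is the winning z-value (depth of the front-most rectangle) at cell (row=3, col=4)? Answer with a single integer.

Answer: 4

Derivation:
Check cell (3,4):
  A: rows 2-4 cols 6-7 -> outside (col miss)
  B: rows 2-3 cols 3-5 z=4 -> covers; best now B (z=4)
  C: rows 0-2 cols 0-7 -> outside (row miss)
  D: rows 3-5 cols 3-4 z=4 -> covers; best now D (z=4)
Winner: D at z=4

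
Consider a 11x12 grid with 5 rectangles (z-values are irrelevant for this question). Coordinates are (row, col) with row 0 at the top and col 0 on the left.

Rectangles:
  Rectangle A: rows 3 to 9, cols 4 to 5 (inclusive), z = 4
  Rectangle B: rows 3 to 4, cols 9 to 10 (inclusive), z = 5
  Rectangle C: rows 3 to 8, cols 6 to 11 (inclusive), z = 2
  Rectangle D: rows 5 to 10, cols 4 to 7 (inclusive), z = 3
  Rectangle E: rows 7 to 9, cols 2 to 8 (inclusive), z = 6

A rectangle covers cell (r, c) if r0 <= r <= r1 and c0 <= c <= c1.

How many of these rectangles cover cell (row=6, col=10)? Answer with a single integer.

Check cell (6,10):
  A: rows 3-9 cols 4-5 -> outside (col miss)
  B: rows 3-4 cols 9-10 -> outside (row miss)
  C: rows 3-8 cols 6-11 -> covers
  D: rows 5-10 cols 4-7 -> outside (col miss)
  E: rows 7-9 cols 2-8 -> outside (row miss)
Count covering = 1

Answer: 1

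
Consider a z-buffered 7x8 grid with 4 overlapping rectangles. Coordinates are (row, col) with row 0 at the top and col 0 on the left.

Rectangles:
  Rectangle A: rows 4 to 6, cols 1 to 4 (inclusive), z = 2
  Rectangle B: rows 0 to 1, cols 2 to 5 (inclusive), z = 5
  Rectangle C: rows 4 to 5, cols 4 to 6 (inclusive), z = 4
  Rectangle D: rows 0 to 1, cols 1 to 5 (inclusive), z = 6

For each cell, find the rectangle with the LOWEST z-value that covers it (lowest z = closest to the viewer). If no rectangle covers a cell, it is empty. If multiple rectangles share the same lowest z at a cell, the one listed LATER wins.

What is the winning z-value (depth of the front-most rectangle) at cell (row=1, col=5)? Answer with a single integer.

Answer: 5

Derivation:
Check cell (1,5):
  A: rows 4-6 cols 1-4 -> outside (row miss)
  B: rows 0-1 cols 2-5 z=5 -> covers; best now B (z=5)
  C: rows 4-5 cols 4-6 -> outside (row miss)
  D: rows 0-1 cols 1-5 z=6 -> covers; best now B (z=5)
Winner: B at z=5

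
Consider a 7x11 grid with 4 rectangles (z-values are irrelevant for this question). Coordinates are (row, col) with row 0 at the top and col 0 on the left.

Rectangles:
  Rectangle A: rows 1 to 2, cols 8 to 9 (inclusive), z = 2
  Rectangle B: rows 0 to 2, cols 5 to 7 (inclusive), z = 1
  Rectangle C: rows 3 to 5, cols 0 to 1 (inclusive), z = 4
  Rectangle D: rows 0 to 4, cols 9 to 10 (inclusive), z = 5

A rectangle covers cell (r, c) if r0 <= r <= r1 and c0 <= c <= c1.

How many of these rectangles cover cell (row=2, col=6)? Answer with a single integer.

Check cell (2,6):
  A: rows 1-2 cols 8-9 -> outside (col miss)
  B: rows 0-2 cols 5-7 -> covers
  C: rows 3-5 cols 0-1 -> outside (row miss)
  D: rows 0-4 cols 9-10 -> outside (col miss)
Count covering = 1

Answer: 1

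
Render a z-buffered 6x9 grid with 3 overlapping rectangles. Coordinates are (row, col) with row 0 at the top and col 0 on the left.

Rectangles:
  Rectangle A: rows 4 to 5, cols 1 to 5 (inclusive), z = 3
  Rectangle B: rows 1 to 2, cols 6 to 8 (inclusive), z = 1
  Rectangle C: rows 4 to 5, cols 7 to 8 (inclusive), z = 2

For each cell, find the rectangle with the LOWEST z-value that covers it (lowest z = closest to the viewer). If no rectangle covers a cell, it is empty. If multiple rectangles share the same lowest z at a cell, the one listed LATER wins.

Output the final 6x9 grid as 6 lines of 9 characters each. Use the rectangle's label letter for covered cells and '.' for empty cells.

.........
......BBB
......BBB
.........
.AAAAA.CC
.AAAAA.CC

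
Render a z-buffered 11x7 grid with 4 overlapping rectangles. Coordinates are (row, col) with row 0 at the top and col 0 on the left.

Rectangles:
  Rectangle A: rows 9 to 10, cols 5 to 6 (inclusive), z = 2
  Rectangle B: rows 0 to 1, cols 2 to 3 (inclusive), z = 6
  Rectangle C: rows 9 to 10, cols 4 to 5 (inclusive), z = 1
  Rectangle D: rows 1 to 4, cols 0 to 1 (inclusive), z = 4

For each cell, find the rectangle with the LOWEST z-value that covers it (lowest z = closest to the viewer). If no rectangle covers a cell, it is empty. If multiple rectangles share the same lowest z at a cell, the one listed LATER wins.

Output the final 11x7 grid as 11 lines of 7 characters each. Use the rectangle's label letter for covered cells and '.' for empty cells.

..BB...
DDBB...
DD.....
DD.....
DD.....
.......
.......
.......
.......
....CCA
....CCA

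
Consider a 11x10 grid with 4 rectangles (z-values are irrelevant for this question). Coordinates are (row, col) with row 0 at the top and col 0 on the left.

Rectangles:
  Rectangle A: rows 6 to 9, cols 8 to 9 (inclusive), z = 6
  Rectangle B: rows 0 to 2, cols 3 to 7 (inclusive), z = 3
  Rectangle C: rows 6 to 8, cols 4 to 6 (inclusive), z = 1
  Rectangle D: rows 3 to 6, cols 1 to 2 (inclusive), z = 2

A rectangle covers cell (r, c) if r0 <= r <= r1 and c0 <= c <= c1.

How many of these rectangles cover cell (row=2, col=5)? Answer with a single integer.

Answer: 1

Derivation:
Check cell (2,5):
  A: rows 6-9 cols 8-9 -> outside (row miss)
  B: rows 0-2 cols 3-7 -> covers
  C: rows 6-8 cols 4-6 -> outside (row miss)
  D: rows 3-6 cols 1-2 -> outside (row miss)
Count covering = 1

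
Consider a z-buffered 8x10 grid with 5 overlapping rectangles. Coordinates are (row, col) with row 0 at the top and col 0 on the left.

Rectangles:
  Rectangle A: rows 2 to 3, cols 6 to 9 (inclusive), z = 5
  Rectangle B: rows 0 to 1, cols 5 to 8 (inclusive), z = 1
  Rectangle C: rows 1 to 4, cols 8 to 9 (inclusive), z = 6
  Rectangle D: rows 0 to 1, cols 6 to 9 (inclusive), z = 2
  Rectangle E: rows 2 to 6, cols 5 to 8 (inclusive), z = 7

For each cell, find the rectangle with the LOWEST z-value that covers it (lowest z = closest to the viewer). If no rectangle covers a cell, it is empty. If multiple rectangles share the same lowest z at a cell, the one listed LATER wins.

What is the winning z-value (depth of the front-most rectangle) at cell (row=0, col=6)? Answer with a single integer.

Answer: 1

Derivation:
Check cell (0,6):
  A: rows 2-3 cols 6-9 -> outside (row miss)
  B: rows 0-1 cols 5-8 z=1 -> covers; best now B (z=1)
  C: rows 1-4 cols 8-9 -> outside (row miss)
  D: rows 0-1 cols 6-9 z=2 -> covers; best now B (z=1)
  E: rows 2-6 cols 5-8 -> outside (row miss)
Winner: B at z=1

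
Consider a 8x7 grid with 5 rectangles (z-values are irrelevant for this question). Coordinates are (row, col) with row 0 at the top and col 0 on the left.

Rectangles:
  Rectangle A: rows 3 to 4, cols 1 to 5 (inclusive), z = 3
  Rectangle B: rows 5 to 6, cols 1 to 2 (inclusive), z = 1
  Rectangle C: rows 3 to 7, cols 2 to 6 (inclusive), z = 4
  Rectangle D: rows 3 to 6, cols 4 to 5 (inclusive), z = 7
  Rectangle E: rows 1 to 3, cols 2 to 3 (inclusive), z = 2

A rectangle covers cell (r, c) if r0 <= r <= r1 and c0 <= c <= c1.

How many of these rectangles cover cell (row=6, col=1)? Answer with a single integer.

Answer: 1

Derivation:
Check cell (6,1):
  A: rows 3-4 cols 1-5 -> outside (row miss)
  B: rows 5-6 cols 1-2 -> covers
  C: rows 3-7 cols 2-6 -> outside (col miss)
  D: rows 3-6 cols 4-5 -> outside (col miss)
  E: rows 1-3 cols 2-3 -> outside (row miss)
Count covering = 1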